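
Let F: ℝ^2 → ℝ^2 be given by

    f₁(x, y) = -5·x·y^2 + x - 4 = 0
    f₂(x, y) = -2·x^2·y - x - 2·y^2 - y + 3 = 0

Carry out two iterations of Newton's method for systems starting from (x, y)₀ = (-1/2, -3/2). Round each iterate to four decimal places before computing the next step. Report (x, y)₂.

(-0.3268, -1.6282)

At (-1/2, -3/2): F = (1.1250, 1.2500).
Jacobian J = [[-5·y^2 + 1, -10·x·y], [-4·x·y - 1, -2·x^2 - 4·y - 1]].
At the point, J = [[-10.2500, -7.5000], [-4.0000, 4.5000]] (det J = -76.1250).
Solving J·Δ = −F gives Δ = (0.1897, -0.1092).
Then the next iterate is (x, y)₁ = (-0.3103, -1.6092).
Round to (-0.3103, -1.6092) and repeat: F = (-0.292653, 0.050338), J = [[-11.947623, -4.993348], [-2.997339, 5.244228]].
Δ = (-0.0165, -0.0190), so (x, y)₂ = (-0.3268, -1.6282).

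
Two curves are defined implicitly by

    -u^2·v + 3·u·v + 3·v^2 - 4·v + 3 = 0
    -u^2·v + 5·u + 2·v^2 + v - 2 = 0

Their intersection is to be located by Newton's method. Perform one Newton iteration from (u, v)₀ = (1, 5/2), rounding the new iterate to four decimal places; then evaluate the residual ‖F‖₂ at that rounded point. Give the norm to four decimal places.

7.9960

At (1, 5/2): F = (16.7500, 15.5000).
Jacobian J = [[-2·u·v + 3·v, -u^2 + 3·u + 6·v - 4], [-2·u·v + 5, -u^2 + 4·v + 1]].
At the point, J = [[2.5000, 13.0000], [0.0000, 10.0000]] (det J = 25.0000).
Solving J·Δ = −F gives Δ = (1.3600, -1.5500).
Then the next iterate is (u, v)₁ = (2.3600, 0.9500).
Re-evaluating at (2.3600, 0.9500): F = (3.342380, 7.263880), so ‖F‖₂ = 7.9960.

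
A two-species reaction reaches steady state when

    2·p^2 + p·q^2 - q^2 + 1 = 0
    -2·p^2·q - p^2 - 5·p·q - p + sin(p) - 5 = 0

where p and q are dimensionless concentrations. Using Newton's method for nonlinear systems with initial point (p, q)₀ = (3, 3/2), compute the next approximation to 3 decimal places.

(1.599, 0.911)

At (3, 3/2): F = (23.500, -66.35888).
Jacobian J = [[4·p + q^2, 2·p·q - 2·q], [-4·p·q - 2·p - 5·q + cos(p) - 1, -2·p^2 - 5·p]].
At the point, J = [[14.250, 6.000], [-33.48999, -33.000]] (det J = -269.31005).
Solving J·Δ = −F gives Δ = (-1.401, -0.589).
Then the next iterate is (p, q)₁ = (1.599, 0.911).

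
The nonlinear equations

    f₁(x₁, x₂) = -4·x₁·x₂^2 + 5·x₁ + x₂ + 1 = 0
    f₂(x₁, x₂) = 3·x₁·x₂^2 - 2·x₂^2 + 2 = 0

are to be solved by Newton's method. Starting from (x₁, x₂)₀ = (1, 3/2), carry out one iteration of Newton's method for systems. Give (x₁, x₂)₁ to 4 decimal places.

(0.3213, 1.6104)

At (1, 3/2): F = (-1.5000, 4.2500).
Jacobian J = [[-4·x₂^2 + 5, -8·x₁·x₂ + 1], [3·x₂^2, 6·x₁·x₂ - 4·x₂]].
At the point, J = [[-4.0000, -11.0000], [6.7500, 3.0000]] (det J = 62.2500).
Solving J·Δ = −F gives Δ = (-0.6787, 0.1104).
Then the next iterate is (x₁, x₂)₁ = (0.3213, 1.6104).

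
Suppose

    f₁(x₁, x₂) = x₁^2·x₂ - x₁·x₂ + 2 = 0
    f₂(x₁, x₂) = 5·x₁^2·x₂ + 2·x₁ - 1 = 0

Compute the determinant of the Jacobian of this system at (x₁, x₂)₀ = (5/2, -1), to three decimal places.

J = [[2·x₁·x₂ - x₂, x₁^2 - x₁], [10·x₁·x₂ + 2, 5·x₁^2]].
At the point, J = [[-4.000, 3.750], [-23.000, 31.250]].
det J = -38.750.

-38.750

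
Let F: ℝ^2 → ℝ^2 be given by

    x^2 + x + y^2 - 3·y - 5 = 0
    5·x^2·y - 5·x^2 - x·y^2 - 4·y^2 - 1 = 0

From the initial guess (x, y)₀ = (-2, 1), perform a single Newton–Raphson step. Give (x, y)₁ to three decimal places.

(-3.694, 1.082)

At (-2, 1): F = (-5.000, -3.000).
Jacobian J = [[2·x + 1, 2·y - 3], [10·x·y - 10·x - y^2, 5·x^2 - 2·x·y - 8·y]].
At the point, J = [[-3.000, -1.000], [-1.000, 16.000]] (det J = -49.000).
Solving J·Δ = −F gives Δ = (-1.694, 0.082).
Then the next iterate is (x, y)₁ = (-3.694, 1.082).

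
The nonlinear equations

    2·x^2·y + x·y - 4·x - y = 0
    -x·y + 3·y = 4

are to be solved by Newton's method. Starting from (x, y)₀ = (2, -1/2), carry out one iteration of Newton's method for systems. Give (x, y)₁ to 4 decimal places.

(4.1538, 2.9231)

At (2, -1/2): F = (-12.5000, -4.5000).
Jacobian J = [[4·x·y + y - 4, 2·x^2 + x - 1], [-y, -x + 3]].
At the point, J = [[-8.5000, 9.0000], [0.5000, 1.0000]] (det J = -13.0000).
Solving J·Δ = −F gives Δ = (2.1538, 3.4231).
Then the next iterate is (x, y)₁ = (4.1538, 2.9231).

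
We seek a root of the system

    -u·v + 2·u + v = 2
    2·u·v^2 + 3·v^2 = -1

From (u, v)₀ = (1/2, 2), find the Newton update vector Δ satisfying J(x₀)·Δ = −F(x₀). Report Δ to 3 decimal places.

At (1/2, 2): F = (0.000, 17.000).
Jacobian J = [[-v + 2, -u + 1], [2·v^2, 4·u·v + 6·v]].
At the point, J = [[0.000, 0.500], [8.000, 16.000]] (det J = -4.000).
Solving J·Δ = −F gives Δ = (-2.125, 0.000).

(-2.125, 0.000)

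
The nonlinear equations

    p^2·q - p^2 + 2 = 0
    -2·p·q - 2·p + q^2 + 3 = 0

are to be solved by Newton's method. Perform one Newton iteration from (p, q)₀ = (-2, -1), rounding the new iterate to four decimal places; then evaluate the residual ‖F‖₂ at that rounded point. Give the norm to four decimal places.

At (-2, -1): F = (-6.0000, 4.0000).
Jacobian J = [[2·p·q - 2·p, p^2], [-2·q - 2, -2·p + 2·q]].
At the point, J = [[8.0000, 4.0000], [0.0000, 2.0000]] (det J = 16.0000).
Solving J·Δ = −F gives Δ = (1.7500, -2.0000).
Then the next iterate is (p, q)₁ = (-0.2500, -3.0000).
Re-evaluating at (-0.2500, -3.0000): F = (1.7500, 11.0000), so ‖F‖₂ = 11.1383.

11.1383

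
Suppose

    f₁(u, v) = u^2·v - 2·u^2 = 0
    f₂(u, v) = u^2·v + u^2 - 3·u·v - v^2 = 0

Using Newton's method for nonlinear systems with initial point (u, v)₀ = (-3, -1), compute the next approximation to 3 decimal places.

(-1.649, -0.703)

At (-3, -1): F = (-27.000, -10.000).
Jacobian J = [[2·u·v - 4·u, u^2], [2·u·v + 2·u - 3·v, u^2 - 3·u - 2·v]].
At the point, J = [[18.000, 9.000], [3.000, 20.000]] (det J = 333.000).
Solving J·Δ = −F gives Δ = (1.351, 0.297).
Then the next iterate is (u, v)₁ = (-1.649, -0.703).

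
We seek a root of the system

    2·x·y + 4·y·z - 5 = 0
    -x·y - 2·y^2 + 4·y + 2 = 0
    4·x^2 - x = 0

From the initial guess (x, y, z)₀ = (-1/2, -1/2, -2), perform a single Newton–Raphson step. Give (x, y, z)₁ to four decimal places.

(-0.2000, -0.4077, -2.8154)

At (-1/2, -1/2, -2): F = (-0.5000, -0.7500, 1.5000).
Jacobian J = [[2·y, 2·x + 4·z, 4·y], [-y, -x - 4·y + 4, 0], [8·x - 1, 0, 0]].
At the point, J = [[-1.0000, -9.0000, -2.0000], [0.5000, 6.5000, 0.0000], [-5.0000, 0.0000, 0.0000]] (det J = -65.0000).
Solving J·Δ = −F gives Δ = (0.3000, 0.0923, -0.8154).
Then the next iterate is (x, y, z)₁ = (-0.2000, -0.4077, -2.8154).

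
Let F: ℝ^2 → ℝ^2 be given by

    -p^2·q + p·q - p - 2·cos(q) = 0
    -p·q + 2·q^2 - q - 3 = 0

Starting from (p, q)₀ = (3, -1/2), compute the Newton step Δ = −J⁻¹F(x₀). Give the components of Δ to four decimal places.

(1.2773, 0.0231)

At (3, -1/2): F = (-1.755165, -0.5000).
Jacobian J = [[-2·p·q + q - 1, -p^2 + p + 2·sin(q)], [-q, -p + 4·q - 1]].
At the point, J = [[1.5000, -6.958851], [0.5000, -6.0000]] (det J = -5.520574).
Solving J·Δ = −F gives Δ = (1.2773, 0.0231).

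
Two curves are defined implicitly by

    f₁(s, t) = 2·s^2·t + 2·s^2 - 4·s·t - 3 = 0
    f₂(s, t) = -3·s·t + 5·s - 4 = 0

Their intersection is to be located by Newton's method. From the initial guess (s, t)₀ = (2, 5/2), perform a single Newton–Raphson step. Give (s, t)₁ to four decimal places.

(1.7222, 1.1157)

At (2, 5/2): F = (5.0000, -9.0000).
Jacobian J = [[4·s·t + 4·s - 4·t, 2·s^2 - 4·s], [-3·t + 5, -3·s]].
At the point, J = [[18.0000, 0.0000], [-2.5000, -6.0000]] (det J = -108.0000).
Solving J·Δ = −F gives Δ = (-0.2778, -1.3843).
Then the next iterate is (s, t)₁ = (1.7222, 1.1157).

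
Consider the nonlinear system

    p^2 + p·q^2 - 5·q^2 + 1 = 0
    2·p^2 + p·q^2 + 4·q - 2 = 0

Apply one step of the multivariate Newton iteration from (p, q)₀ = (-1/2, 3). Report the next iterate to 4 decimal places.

(-1.1266, 1.3860)

At (-1/2, 3): F = (-48.2500, 6.0000).
Jacobian J = [[2·p + q^2, 2·p·q - 10·q], [4·p + q^2, 2·p·q + 4]].
At the point, J = [[8.0000, -33.0000], [7.0000, 1.0000]] (det J = 239.0000).
Solving J·Δ = −F gives Δ = (-0.6266, -1.6140).
Then the next iterate is (p, q)₁ = (-1.1266, 1.3860).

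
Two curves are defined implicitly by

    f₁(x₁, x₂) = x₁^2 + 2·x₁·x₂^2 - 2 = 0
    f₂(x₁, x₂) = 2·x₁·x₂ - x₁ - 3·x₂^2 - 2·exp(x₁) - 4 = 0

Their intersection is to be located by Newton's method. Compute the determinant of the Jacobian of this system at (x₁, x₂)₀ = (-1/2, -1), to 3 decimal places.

13.426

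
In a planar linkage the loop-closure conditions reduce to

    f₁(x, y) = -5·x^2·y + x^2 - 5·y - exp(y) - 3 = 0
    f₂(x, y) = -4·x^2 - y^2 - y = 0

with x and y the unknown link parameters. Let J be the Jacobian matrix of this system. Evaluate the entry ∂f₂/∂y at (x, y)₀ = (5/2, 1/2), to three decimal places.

∂f₂/∂y = -2·y - 1.
At (5/2, 1/2) this is -2.000.

-2.000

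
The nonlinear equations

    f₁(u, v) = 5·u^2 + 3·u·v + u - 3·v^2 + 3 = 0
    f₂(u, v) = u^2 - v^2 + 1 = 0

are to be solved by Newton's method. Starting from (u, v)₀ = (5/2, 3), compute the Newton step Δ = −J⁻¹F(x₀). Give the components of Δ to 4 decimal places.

(-1.3452, -1.4127)

At (5/2, 3): F = (32.2500, -1.7500).
Jacobian J = [[10·u + 3·v + 1, 3·u - 6·v], [2·u, -2·v]].
At the point, J = [[35.0000, -10.5000], [5.0000, -6.0000]] (det J = -157.5000).
Solving J·Δ = −F gives Δ = (-1.3452, -1.4127).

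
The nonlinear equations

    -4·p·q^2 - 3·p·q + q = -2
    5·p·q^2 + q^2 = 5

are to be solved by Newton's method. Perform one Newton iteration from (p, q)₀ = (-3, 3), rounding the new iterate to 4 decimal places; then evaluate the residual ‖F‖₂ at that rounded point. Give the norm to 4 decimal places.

At (-3, 3): F = (140.0000, -131.0000).
Jacobian J = [[-4·q^2 - 3·q, -8·p·q - 3·p + 1], [5·q^2, 10·p·q + 2·q]].
At the point, J = [[-45.0000, 82.0000], [45.0000, -84.0000]] (det J = 90.0000).
Solving J·Δ = −F gives Δ = (11.3111, 4.5000).
Then the next iterate is (p, q)₁ = (8.3111, 7.5000).
Re-evaluating at (8.3111, 7.5000): F = (-2047.497250, 2388.746875), so ‖F‖₂ = 3146.1654.

3146.1654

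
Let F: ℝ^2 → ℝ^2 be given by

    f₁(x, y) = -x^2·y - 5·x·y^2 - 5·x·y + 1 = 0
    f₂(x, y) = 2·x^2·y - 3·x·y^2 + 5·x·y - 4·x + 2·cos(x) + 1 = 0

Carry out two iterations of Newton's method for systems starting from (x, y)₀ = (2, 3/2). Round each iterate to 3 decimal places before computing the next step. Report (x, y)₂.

(6.556, -3.098)

At (2, 3/2): F = (-42.500, 5.66771).
Jacobian J = [[-2·x·y - 5·y^2 - 5·y, -x^2 - 10·x·y - 5·x], [4·x·y - 3·y^2 + 5·y - 2·sin(x) - 4, 2·x^2 - 6·x·y + 5·x]].
At the point, J = [[-24.750, -44.000], [6.93141, 0.000]] (det J = 304.98183).
Solving J·Δ = −F gives Δ = (-0.818, -0.506).
Then the next iterate is (x, y)₁ = (1.182, 0.994).
Round to (1.182, 0.994) and repeat: F = (-12.10257, 2.17860), J = [[-12.26000, -19.05620], [0.85479, 1.65480]].
Δ = (5.374, -4.092), so (x, y)₂ = (6.556, -3.098).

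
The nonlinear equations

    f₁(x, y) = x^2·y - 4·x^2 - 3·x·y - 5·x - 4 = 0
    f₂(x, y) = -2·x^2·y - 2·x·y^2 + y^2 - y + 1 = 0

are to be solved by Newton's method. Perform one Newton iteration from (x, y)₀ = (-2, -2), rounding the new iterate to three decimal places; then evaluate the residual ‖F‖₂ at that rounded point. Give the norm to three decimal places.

15.034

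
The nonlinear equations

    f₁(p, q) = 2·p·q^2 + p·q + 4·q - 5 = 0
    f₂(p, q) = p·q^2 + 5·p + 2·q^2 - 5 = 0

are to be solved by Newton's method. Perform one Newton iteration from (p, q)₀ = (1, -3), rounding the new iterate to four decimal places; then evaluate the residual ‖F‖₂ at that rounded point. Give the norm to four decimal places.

10.2703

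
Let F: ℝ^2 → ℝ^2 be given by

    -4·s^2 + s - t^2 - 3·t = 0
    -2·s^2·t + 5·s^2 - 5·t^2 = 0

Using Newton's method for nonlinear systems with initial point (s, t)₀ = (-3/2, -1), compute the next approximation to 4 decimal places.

At (-3/2, -1): F = (-8.5000, 10.7500).
Jacobian J = [[-8·s + 1, -2·t - 3], [-4·s·t + 10·s, -2·s^2 - 10·t]].
At the point, J = [[13.0000, -1.0000], [-21.0000, 5.5000]] (det J = 50.5000).
Solving J·Δ = −F gives Δ = (0.7129, 0.7673).
Then the next iterate is (s, t)₁ = (-0.7871, -0.2327).

(-0.7871, -0.2327)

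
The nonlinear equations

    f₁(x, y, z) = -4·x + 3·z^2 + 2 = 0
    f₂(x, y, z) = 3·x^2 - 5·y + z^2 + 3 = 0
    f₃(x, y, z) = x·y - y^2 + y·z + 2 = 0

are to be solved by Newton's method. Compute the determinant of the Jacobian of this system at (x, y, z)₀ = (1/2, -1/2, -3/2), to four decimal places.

J = [[-4, 0, 6·z], [6·x, -5, 2·z], [y, x - 2·y + z, y]].
At the point, J = [[-4.0000, 0.0000, -9.0000], [3.0000, -5.0000, -3.0000], [-0.5000, 0.0000, -0.5000]].
det J = 12.5000.

12.5000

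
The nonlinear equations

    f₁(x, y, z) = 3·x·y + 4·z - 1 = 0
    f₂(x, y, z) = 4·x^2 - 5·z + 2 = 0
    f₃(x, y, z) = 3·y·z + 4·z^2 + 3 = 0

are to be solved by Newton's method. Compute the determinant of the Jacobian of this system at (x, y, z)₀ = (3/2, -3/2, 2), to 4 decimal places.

-468.0000

J = [[3·y, 3·x, 4], [8·x, 0, -5], [0, 3·z, 3·y + 8·z]].
At the point, J = [[-4.5000, 4.5000, 4.0000], [12.0000, 0.0000, -5.0000], [0.0000, 6.0000, 11.5000]].
det J = -468.0000.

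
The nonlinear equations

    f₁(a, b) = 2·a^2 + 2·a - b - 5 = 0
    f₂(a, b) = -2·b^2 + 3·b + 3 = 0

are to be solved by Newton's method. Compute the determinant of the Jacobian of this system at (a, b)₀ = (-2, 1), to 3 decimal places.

6.000

J = [[4·a + 2, -1], [0, -4·b + 3]].
At the point, J = [[-6.000, -1.000], [0.000, -1.000]].
det J = 6.000.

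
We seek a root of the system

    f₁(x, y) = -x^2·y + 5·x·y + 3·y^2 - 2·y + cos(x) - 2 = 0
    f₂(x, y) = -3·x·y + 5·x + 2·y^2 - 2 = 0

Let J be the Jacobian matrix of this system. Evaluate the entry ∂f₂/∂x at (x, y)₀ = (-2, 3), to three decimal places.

-4.000

∂f₂/∂x = -3·y + 5.
At (-2, 3) this is -4.000.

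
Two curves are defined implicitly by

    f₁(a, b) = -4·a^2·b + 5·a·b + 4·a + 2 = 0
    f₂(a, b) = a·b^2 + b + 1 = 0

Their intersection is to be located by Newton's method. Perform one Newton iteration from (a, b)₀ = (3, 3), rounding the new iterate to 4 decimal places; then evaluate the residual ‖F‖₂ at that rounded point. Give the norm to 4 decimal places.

13.5000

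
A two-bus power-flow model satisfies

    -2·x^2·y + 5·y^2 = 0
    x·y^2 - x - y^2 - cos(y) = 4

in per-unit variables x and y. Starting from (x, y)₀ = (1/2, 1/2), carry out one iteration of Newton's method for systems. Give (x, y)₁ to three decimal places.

(-6.786, -1.341)

At (1/2, 1/2): F = (1.000, -5.50258).
Jacobian J = [[-4·x·y, -2·x^2 + 10·y], [y^2 - 1, 2·x·y - 2·y + sin(y)]].
At the point, J = [[-1.000, 4.500], [-0.750, -0.02057]] (det J = 3.39557).
Solving J·Δ = −F gives Δ = (-7.286, -1.841).
Then the next iterate is (x, y)₁ = (-6.786, -1.341).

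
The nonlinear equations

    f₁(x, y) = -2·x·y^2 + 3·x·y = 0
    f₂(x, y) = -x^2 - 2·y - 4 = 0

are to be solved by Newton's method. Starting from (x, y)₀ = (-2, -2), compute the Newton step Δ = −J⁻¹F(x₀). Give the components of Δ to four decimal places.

(1.2414, 0.4828)

At (-2, -2): F = (28.0000, -4.0000).
Jacobian J = [[-2·y^2 + 3·y, -4·x·y + 3·x], [-2·x, -2]].
At the point, J = [[-14.0000, -22.0000], [4.0000, -2.0000]] (det J = 116.0000).
Solving J·Δ = −F gives Δ = (1.2414, 0.4828).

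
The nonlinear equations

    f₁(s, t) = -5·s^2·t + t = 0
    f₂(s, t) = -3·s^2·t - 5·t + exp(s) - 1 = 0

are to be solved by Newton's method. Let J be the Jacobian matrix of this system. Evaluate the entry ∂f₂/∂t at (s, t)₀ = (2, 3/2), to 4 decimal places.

∂f₂/∂t = -3·s^2 - 5.
At (2, 3/2) this is -17.0000.

-17.0000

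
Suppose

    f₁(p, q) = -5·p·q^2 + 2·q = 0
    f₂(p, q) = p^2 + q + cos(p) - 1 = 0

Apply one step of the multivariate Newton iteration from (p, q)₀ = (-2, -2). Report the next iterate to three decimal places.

At (-2, -2): F = (36.000, 0.58385).
Jacobian J = [[-5·q^2, -10·p·q + 2], [2·p - sin(p), 1]].
At the point, J = [[-20.000, -38.000], [-3.09070, 1.000]] (det J = -137.44670).
Solving J·Δ = −F gives Δ = (0.423, 0.725).
Then the next iterate is (p, q)₁ = (-1.577, -1.275).

(-1.577, -1.275)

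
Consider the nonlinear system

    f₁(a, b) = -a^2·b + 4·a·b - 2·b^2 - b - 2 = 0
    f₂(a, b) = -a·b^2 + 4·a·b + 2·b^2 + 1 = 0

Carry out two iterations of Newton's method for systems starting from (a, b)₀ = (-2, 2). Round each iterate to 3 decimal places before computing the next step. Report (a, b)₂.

(-0.290, 0.440)

At (-2, 2): F = (-36.000, 1.000).
Jacobian J = [[-2·a·b + 4·b, -a^2 + 4·a - 4·b - 1], [-b^2 + 4·b, -2·a·b + 4·a + 4·b]].
At the point, J = [[16.000, -21.000], [4.000, 8.000]] (det J = 212.000).
Solving J·Δ = −F gives Δ = (1.259, -0.755).
Then the next iterate is (a, b)₁ = (-0.741, 1.245).
Round to (-0.741, 1.245) and repeat: F = (-10.71884, 1.55844), J = [[6.82509, -9.49308], [3.42998, 3.86109]].
Δ = (0.451, -0.805), so (a, b)₂ = (-0.290, 0.440).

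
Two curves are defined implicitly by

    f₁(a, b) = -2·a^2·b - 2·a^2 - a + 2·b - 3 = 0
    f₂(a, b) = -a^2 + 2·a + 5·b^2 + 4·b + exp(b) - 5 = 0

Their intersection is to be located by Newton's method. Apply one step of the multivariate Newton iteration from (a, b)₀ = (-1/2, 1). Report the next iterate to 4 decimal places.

(0.2289, 0.5421)

At (-1/2, 1): F = (-1.5000, 5.468282).
Jacobian J = [[-4·a·b - 4·a - 1, -2·a^2 + 2], [-2·a + 2, 10·b + exp(b) + 4]].
At the point, J = [[3.0000, 1.5000], [3.0000, 16.718282]] (det J = 45.654845).
Solving J·Δ = −F gives Δ = (0.7289, -0.4579).
Then the next iterate is (a, b)₁ = (0.2289, 0.5421).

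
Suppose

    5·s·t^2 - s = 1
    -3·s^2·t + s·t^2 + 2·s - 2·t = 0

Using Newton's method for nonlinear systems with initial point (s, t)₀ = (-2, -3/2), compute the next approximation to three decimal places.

(-1.386, -0.993)

At (-2, -3/2): F = (-21.500, 12.500).
Jacobian J = [[5·t^2 - 1, 10·s·t], [-6·s·t + t^2 + 2, -3·s^2 + 2·s·t - 2]].
At the point, J = [[10.250, 30.000], [-13.750, -8.000]] (det J = 330.500).
Solving J·Δ = −F gives Δ = (0.614, 0.507).
Then the next iterate is (s, t)₁ = (-1.386, -0.993).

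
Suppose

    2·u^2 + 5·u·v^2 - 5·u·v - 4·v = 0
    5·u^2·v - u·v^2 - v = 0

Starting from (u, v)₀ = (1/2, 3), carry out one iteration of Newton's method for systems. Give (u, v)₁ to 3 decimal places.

(0.660, 1.986)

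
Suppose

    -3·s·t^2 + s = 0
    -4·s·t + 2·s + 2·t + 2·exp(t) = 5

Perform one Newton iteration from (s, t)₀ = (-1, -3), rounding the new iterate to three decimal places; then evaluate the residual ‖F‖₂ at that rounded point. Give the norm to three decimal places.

At (-1, -3): F = (26.000, -24.90043).
Jacobian J = [[-3·t^2 + 1, -6·s·t], [-4·t + 2, -4·s + 2·exp(t) + 2]].
At the point, J = [[-26.000, -18.000], [14.000, 6.09957]] (det J = 93.41107).
Solving J·Δ = −F gives Δ = (3.100, -3.034).
Then the next iterate is (s, t)₁ = (2.100, -6.034).
Re-evaluating at (2.100, -6.034): F = (-227.27768, 37.82239), so ‖F‖₂ = 230.403.

230.403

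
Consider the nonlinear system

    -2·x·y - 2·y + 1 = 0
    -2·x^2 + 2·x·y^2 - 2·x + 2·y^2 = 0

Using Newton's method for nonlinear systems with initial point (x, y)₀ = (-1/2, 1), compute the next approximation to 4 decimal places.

(0.2500, -0.5000)

At (-1/2, 1): F = (0.0000, 1.5000).
Jacobian J = [[-2·y, -2·x - 2], [-4·x + 2·y^2 - 2, 4·x·y + 4·y]].
At the point, J = [[-2.0000, -1.0000], [2.0000, 2.0000]] (det J = -2.0000).
Solving J·Δ = −F gives Δ = (0.7500, -1.5000).
Then the next iterate is (x, y)₁ = (0.2500, -0.5000).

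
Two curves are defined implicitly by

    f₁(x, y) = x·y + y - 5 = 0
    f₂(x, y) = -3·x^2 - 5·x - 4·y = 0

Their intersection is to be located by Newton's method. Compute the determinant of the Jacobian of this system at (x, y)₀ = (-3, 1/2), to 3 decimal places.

J = [[y, x + 1], [-6·x - 5, -4]].
At the point, J = [[0.500, -2.000], [13.000, -4.000]].
det J = 24.000.

24.000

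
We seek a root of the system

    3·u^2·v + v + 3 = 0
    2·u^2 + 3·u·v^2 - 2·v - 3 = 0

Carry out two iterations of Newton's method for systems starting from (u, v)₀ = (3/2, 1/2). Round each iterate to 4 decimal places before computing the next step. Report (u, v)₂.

(0.7431, -0.7730)

At (3/2, 1/2): F = (6.8750, 1.6250).
Jacobian J = [[6·u·v, 3·u^2 + 1], [4·u + 3·v^2, 6·u·v - 2]].
At the point, J = [[4.5000, 7.7500], [6.7500, 2.5000]] (det J = -41.0625).
Solving J·Δ = −F gives Δ = (0.1119, -0.9521).
Then the next iterate is (u, v)₁ = (1.6119, -0.4521).
Round to (1.6119, -0.4521) and repeat: F = (-0.976068, 4.089033), J = [[-4.372440, 8.794665], [7.060783, -6.372440]].
Δ = (-0.8688, -0.3209), so (u, v)₂ = (0.7431, -0.7730).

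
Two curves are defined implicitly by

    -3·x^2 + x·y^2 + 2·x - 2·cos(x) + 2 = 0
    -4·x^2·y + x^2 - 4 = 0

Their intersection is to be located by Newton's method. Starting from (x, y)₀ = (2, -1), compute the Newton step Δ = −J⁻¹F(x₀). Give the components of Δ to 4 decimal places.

At (2, -1): F = (-3.167706, 16.0000).
Jacobian J = [[-6·x + y^2 + 2·sin(x) + 2, 2·x·y], [-8·x·y + 2·x, -4·x^2]].
At the point, J = [[-7.181405, -4.0000], [20.0000, -16.0000]] (det J = 194.902482).
Solving J·Δ = −F gives Δ = (-0.5884, 0.2645).

(-0.5884, 0.2645)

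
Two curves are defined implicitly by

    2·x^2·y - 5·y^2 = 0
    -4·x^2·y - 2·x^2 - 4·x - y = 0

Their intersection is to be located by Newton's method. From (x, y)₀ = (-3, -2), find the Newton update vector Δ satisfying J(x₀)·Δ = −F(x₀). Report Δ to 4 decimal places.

At (-3, -2): F = (-56.0000, 68.0000).
Jacobian J = [[4·x·y, 2·x^2 - 10·y], [-8·x·y - 4·x - 4, -4·x^2 - 1]].
At the point, J = [[24.0000, 38.0000], [-40.0000, -37.0000]] (det J = 632.0000).
Solving J·Δ = −F gives Δ = (0.8101, 0.9620).

(0.8101, 0.9620)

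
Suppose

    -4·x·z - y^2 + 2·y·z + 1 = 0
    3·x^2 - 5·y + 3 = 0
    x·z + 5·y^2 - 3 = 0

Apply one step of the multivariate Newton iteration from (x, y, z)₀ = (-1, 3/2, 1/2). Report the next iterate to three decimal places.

At (-1, 3/2, 1/2): F = (2.250, -1.500, 7.750).
Jacobian J = [[-4·z, -2·y + 2·z, -4·x + 2·y], [6·x, -5, 0], [z, 10·y, x]].
At the point, J = [[-2.000, -2.000, 7.000], [-6.000, -5.000, 0.000], [0.500, 15.000, -1.000]] (det J = -610.500).
Solving J·Δ = −F gives Δ = (0.210, -0.552, -0.419).
Then the next iterate is (x, y, z)₁ = (-0.790, 0.948, 0.081).

(-0.790, 0.948, 0.081)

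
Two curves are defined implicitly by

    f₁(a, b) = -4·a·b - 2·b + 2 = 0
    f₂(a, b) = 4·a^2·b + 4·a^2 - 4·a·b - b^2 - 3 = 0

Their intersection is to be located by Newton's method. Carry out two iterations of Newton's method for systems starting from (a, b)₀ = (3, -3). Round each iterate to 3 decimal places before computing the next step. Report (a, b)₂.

(6.189, 0.718)

At (3, -3): F = (44.000, -48.000).
Jacobian J = [[-4·b, -4·a - 2], [8·a·b + 8·a - 4·b, 4·a^2 - 4·a - 2·b]].
At the point, J = [[12.000, -14.000], [-36.000, 30.000]] (det J = -144.000).
Solving J·Δ = −F gives Δ = (4.500, 7.000).
Then the next iterate is (a, b)₁ = (7.500, 4.000).
Round to (7.500, 4.000) and repeat: F = (-126.000, 986.000), J = [[-16.000, -32.000], [284.000, 187.000]].
Δ = (-1.311, -3.282), so (a, b)₂ = (6.189, 0.718).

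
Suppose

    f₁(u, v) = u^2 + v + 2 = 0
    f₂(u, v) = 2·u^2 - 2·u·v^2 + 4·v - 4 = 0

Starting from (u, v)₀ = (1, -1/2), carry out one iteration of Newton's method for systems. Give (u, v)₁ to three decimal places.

(-1.294, 1.588)

At (1, -1/2): F = (2.500, -4.500).
Jacobian J = [[2·u, 1], [4·u - 2·v^2, -4·u·v + 4]].
At the point, J = [[2.000, 1.000], [3.500, 6.000]] (det J = 8.500).
Solving J·Δ = −F gives Δ = (-2.294, 2.088).
Then the next iterate is (u, v)₁ = (-1.294, 1.588).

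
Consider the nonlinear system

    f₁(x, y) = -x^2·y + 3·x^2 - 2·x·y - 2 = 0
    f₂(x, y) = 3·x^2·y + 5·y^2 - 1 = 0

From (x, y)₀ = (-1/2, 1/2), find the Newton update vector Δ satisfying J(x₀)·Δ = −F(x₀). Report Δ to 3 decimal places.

(-0.289, -0.184)

At (-1/2, 1/2): F = (-0.875, 0.625).
Jacobian J = [[-2·x·y + 6·x - 2·y, -x^2 - 2·x], [6·x·y, 3·x^2 + 10·y]].
At the point, J = [[-3.500, 0.750], [-1.500, 5.750]] (det J = -19.000).
Solving J·Δ = −F gives Δ = (-0.289, -0.184).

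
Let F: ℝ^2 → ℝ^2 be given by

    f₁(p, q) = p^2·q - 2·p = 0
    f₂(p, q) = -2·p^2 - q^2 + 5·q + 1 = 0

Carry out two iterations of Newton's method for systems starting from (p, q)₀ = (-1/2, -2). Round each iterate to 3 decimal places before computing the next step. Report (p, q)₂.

(6.993, -4.271)

At (-1/2, -2): F = (0.500, -13.500).
Jacobian J = [[2·p·q - 2, p^2], [-4·p, -2·q + 5]].
At the point, J = [[0.000, 0.250], [2.000, 9.000]] (det J = -0.500).
Solving J·Δ = −F gives Δ = (15.750, -2.000).
Then the next iterate is (p, q)₁ = (15.250, -4.000).
Round to (15.250, -4.000) and repeat: F = (-960.750, -500.125), J = [[-124.000, 232.56250], [-61.000, 13.000]].
Δ = (-8.257, -0.271), so (p, q)₂ = (6.993, -4.271).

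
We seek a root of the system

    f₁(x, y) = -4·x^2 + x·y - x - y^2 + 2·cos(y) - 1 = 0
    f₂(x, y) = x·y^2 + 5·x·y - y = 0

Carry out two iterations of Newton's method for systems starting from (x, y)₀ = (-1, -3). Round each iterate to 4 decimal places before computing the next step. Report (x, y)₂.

(0.2594, -0.9154)

At (-1, -3): F = (-11.979985, 9.0000).
Jacobian J = [[-8·x + y - 1, x - 2·y - 2·sin(y)], [y^2 + 5·y, 2·x·y + 5·x - 1]].
At the point, J = [[4.0000, 5.282240], [-6.0000, 0.0000]] (det J = 31.693440).
Solving J·Δ = −F gives Δ = (1.5000, 1.1321).
Then the next iterate is (x, y)₁ = (0.5000, -1.8679).
Round to (0.5000, -1.8679) and repeat: F = (-7.508504, -1.057325), J = [[-6.8679, 6.148177], [-5.850450, -0.3679]].
Δ = (-0.2406, 0.9525), so (x, y)₂ = (0.2594, -0.9154).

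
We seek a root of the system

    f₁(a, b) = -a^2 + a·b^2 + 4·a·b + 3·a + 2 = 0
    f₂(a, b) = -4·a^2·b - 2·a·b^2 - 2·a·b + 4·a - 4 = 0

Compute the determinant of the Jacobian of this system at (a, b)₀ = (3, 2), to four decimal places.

750.0000

J = [[-2·a + b^2 + 4·b + 3, 2·a·b + 4·a], [-8·a·b - 2·b^2 - 2·b + 4, -4·a^2 - 4·a·b - 2·a]].
At the point, J = [[9.0000, 24.0000], [-56.0000, -66.0000]].
det J = 750.0000.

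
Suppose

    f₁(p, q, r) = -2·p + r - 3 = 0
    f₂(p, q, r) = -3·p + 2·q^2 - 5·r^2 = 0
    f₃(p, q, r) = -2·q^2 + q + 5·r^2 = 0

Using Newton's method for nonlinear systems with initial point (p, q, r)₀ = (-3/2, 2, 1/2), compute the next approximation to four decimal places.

At (-3/2, 2, 1/2): F = (0.5000, 11.2500, -4.7500).
Jacobian J = [[-2, 0, 1], [-3, 4·q, -10·r], [0, -4·q + 1, 10·r]].
At the point, J = [[-2.0000, 0.0000, 1.0000], [-3.0000, 8.0000, -5.0000], [0.0000, -7.0000, 5.0000]] (det J = 11.0000).
Solving J·Δ = −F gives Δ = (3.4773, 3.9318, 6.4545).
Then the next iterate is (p, q, r)₁ = (1.9773, 5.9318, 6.9545).

(1.9773, 5.9318, 6.9545)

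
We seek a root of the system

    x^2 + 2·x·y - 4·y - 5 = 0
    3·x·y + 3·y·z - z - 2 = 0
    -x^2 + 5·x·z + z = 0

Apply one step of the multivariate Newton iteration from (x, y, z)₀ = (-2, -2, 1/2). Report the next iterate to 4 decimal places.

At (-2, -2, 1/2): F = (15.0000, 6.5000, -8.5000).
Jacobian J = [[2·x + 2·y, 2·x - 4, 0], [3·y, 3·x + 3·z, 3·y - 1], [-2·x + 5·z, 0, 5·x + 1]].
At the point, J = [[-8.0000, -8.0000, 0.0000], [-6.0000, -4.5000, -7.0000], [6.5000, 0.0000, -9.0000]] (det J = 472.0000).
Solving J·Δ = −F gives Δ = (0.7129, 1.1621, -0.4296).
Then the next iterate is (x, y, z)₁ = (-1.2871, -0.8379, 0.0704).

(-1.2871, -0.8379, 0.0704)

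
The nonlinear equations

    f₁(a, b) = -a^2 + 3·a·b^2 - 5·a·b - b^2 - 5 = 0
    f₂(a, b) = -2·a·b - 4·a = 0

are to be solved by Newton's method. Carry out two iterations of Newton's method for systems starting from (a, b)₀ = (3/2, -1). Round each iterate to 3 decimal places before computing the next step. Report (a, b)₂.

(0.533, -2.897)

At (3/2, -1): F = (3.750, -3.000).
Jacobian J = [[-2·a + 3·b^2 - 5·b, 6·a·b - 5·a - 2·b], [-2·b - 4, -2·a]].
At the point, J = [[5.000, -14.500], [-2.000, -3.000]] (det J = -44.000).
Solving J·Δ = −F gives Δ = (-1.244, -0.170).
Then the next iterate is (a, b)₁ = (0.256, -1.170).
Round to (0.256, -1.170) and repeat: F = (-3.88552, -0.42496), J = [[9.44470, -0.73712], [-1.660, -0.512]].
Δ = (0.277, -1.727), so (a, b)₂ = (0.533, -2.897).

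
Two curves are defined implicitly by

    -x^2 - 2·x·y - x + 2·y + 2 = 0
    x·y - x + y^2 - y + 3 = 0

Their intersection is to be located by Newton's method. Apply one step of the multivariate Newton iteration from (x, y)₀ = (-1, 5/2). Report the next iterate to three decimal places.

(-0.167, 0.333)

At (-1, 5/2): F = (12.000, 5.250).
Jacobian J = [[-2·x - 2·y - 1, -2·x + 2], [y - 1, x + 2·y - 1]].
At the point, J = [[-4.000, 4.000], [1.500, 3.000]] (det J = -18.000).
Solving J·Δ = −F gives Δ = (0.833, -2.167).
Then the next iterate is (x, y)₁ = (-0.167, 0.333).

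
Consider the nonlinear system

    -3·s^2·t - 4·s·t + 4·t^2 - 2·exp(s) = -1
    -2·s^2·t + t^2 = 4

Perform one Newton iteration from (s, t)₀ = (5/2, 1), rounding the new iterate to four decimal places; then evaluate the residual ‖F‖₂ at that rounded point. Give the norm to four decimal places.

15.1314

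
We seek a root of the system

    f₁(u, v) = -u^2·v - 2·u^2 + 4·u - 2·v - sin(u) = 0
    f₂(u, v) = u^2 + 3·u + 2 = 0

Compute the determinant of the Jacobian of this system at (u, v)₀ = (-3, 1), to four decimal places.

-33.0000

J = [[-2·u·v - 4·u - cos(u) + 4, -u^2 - 2], [2·u + 3, 0]].
At the point, J = [[22.989992, -11.0000], [-3.0000, 0.0000]].
det J = -33.0000.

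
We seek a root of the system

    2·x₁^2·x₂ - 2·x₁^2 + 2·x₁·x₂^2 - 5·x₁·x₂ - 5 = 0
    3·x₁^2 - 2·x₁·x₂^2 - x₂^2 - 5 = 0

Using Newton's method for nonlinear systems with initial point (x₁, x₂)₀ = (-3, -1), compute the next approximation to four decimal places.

At (-3, -1): F = (-62.0000, 27.0000).
Jacobian J = [[4·x₁·x₂ - 4·x₁ + 2·x₂^2 - 5·x₂, 2·x₁^2 + 4·x₁·x₂ - 5·x₁], [6·x₁ - 2·x₂^2, -4·x₁·x₂ - 2·x₂]].
At the point, J = [[31.0000, 45.0000], [-20.0000, -10.0000]] (det J = 590.0000).
Solving J·Δ = −F gives Δ = (1.0085, 0.6831).
Then the next iterate is (x₁, x₂)₁ = (-1.9915, -0.3169).

(-1.9915, -0.3169)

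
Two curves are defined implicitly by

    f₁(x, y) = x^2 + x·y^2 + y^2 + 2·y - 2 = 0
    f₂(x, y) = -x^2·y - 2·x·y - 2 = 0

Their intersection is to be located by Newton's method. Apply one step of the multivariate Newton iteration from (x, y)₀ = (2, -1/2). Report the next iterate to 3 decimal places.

At (2, -1/2): F = (1.750, 2.000).
Jacobian J = [[2·x + y^2, 2·x·y + 2·y + 2], [-2·x·y - 2·y, -x^2 - 2·x]].
At the point, J = [[4.250, -1.000], [3.000, -8.000]] (det J = -31.000).
Solving J·Δ = −F gives Δ = (-0.387, 0.105).
Then the next iterate is (x, y)₁ = (1.613, -0.395).

(1.613, -0.395)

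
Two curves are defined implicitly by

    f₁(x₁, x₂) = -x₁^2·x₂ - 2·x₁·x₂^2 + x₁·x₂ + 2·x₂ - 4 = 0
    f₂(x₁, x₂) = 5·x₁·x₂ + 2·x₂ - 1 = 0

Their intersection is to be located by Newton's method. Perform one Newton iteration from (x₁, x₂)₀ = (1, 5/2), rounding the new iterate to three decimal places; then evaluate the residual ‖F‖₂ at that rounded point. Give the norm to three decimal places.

At (1, 5/2): F = (-11.500, 16.500).
Jacobian J = [[-2·x₁·x₂ - 2·x₂^2 + x₂, -x₁^2 - 4·x₁·x₂ + x₁ + 2], [5·x₂, 5·x₁ + 2]].
At the point, J = [[-15.000, -8.000], [12.500, 7.000]] (det J = -5.000).
Solving J·Δ = −F gives Δ = (10.300, -20.750).
Then the next iterate is (x₁, x₂)₁ = (11.300, -18.250).
Re-evaluating at (11.300, -18.250): F = (-5443.595, -1068.625), so ‖F‖₂ = 5547.494.

5547.494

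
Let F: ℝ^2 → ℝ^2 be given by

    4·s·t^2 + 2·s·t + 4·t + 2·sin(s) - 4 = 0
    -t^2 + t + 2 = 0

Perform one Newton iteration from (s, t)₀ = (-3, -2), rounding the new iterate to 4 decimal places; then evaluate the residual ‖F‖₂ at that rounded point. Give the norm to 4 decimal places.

16.9621

At (-3, -2): F = (-48.282240, -4.0000).
Jacobian J = [[4·t^2 + 2·t + 2·cos(s), 8·s·t + 2·s + 4], [0, -2·t + 1]].
At the point, J = [[10.020015, 46.0000], [0.0000, 5.0000]] (det J = 50.100075).
Solving J·Δ = −F gives Δ = (1.1459, 0.8000).
Then the next iterate is (s, t)₁ = (-1.8541, -1.2000).
Re-evaluating at (-1.8541, -1.2000): F = (-16.950050, -0.6400), so ‖F‖₂ = 16.9621.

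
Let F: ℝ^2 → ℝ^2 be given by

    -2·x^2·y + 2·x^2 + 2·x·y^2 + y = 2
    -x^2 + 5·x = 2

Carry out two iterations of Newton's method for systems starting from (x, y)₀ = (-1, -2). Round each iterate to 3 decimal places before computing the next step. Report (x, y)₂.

(0.420, 2.444)

At (-1, -2): F = (-6.000, -8.000).
Jacobian J = [[-4·x·y + 4·x + 2·y^2, -2·x^2 + 4·x·y + 1], [-2·x + 5, 0]].
At the point, J = [[-4.000, 7.000], [7.000, 0.000]] (det J = -49.000).
Solving J·Δ = −F gives Δ = (1.143, 1.510).
Then the next iterate is (x, y)₁ = (0.143, -0.490).
Round to (0.143, -0.490) and repeat: F = (-2.36039, -1.30545), J = [[1.33248, 0.67882], [4.714, 0.000]].
Δ = (0.277, 2.934), so (x, y)₂ = (0.420, 2.444).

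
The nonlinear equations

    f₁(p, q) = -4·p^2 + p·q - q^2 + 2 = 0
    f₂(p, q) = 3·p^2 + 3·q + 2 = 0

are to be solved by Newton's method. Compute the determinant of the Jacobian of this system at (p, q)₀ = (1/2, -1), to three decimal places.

-22.500

J = [[-8·p + q, p - 2·q], [6·p, 3]].
At the point, J = [[-5.000, 2.500], [3.000, 3.000]].
det J = -22.500.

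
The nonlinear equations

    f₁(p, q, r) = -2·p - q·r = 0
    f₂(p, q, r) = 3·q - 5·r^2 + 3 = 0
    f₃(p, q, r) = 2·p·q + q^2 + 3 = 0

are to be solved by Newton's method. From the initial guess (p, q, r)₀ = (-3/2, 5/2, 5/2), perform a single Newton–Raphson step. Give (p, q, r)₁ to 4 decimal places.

At (-3/2, 5/2, 5/2): F = (-3.2500, -20.7500, 1.7500).
Jacobian J = [[-2, -r, -q], [0, 3, -10·r], [2·q, 2·p + 2·q, 0]].
At the point, J = [[-2.0000, -2.5000, -2.5000], [0.0000, 3.0000, -25.0000], [5.0000, 2.0000, 0.0000]] (det J = 250.0000).
Solving J·Δ = −F gives Δ = (-0.2550, -0.2375, -0.8585).
Then the next iterate is (p, q, r)₁ = (-1.7550, 2.2625, 1.6415).

(-1.7550, 2.2625, 1.6415)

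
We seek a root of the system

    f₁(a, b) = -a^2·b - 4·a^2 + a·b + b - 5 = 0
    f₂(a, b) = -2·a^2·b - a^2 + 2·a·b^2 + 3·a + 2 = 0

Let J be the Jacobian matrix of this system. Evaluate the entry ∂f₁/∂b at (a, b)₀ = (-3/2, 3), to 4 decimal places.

-2.7500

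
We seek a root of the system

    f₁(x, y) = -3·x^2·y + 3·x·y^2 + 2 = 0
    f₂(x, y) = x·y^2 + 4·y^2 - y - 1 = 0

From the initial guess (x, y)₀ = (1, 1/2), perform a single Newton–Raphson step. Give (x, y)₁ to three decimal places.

At (1, 1/2): F = (1.250, -0.250).
Jacobian J = [[-6·x·y + 3·y^2, -3·x^2 + 6·x·y], [y^2, 2·x·y + 8·y - 1]].
At the point, J = [[-2.250, 0.000], [0.250, 4.000]] (det J = -9.000).
Solving J·Δ = −F gives Δ = (0.556, 0.028).
Then the next iterate is (x, y)₁ = (1.556, 0.528).

(1.556, 0.528)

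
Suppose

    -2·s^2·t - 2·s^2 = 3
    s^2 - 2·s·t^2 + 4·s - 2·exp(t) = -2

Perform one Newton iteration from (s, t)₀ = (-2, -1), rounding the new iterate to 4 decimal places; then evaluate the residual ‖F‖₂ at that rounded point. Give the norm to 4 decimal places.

At (-2, -1): F = (-3.0000, 1.264241).
Jacobian J = [[-4·s·t - 4·s, -2·s^2], [2·s - 2·t^2 + 4, -4·s·t - 2·exp(t)]].
At the point, J = [[0.0000, -8.0000], [-2.0000, -8.735759]] (det J = -16.0000).
Solving J·Δ = −F gives Δ = (2.2701, -0.3750).
Then the next iterate is (s, t)₁ = (0.2701, -1.3750).
Re-evaluating at (0.2701, -1.3750): F = (-2.945284, 1.626359), so ‖F‖₂ = 3.3645.

3.3645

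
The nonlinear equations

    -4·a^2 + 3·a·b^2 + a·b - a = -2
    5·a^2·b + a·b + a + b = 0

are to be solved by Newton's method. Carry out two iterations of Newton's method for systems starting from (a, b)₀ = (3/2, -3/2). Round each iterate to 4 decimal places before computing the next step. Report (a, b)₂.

(0.5562, -0.7278)

At (3/2, -3/2): F = (-0.6250, -19.1250).
Jacobian J = [[-8·a + 3·b^2 + b - 1, 6·a·b + a], [10·a·b + b + 1, 5·a^2 + a + 1]].
At the point, J = [[-7.7500, -12.0000], [-23.0000, 13.7500]] (det J = -382.5625).
Solving J·Δ = −F gives Δ = (-0.6224, 0.3499).
Then the next iterate is (a, b)₁ = (0.8776, -1.1501).
Round to (0.8776, -1.1501) and repeat: F = (0.514829, -5.710758), J = [[-5.202710, -5.178367], [-10.243378, 5.728509]].
Δ = (-0.3214, 0.4223), so (a, b)₂ = (0.5562, -0.7278).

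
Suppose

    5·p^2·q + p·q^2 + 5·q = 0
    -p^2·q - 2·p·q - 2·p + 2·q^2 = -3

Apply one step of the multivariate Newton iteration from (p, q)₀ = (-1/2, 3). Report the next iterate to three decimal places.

(1.207, 1.768)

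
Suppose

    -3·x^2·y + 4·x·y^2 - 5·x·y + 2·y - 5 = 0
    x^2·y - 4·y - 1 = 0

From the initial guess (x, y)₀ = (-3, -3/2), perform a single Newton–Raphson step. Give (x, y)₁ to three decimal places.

(-2.525, -0.654)

At (-3, -3/2): F = (-17.000, -8.500).
Jacobian J = [[-6·x·y + 4·y^2 - 5·y, -3·x^2 + 8·x·y - 5·x + 2], [2·x·y, x^2 - 4]].
At the point, J = [[-10.500, 26.000], [9.000, 5.000]] (det J = -286.500).
Solving J·Δ = −F gives Δ = (0.475, 0.846).
Then the next iterate is (x, y)₁ = (-2.525, -0.654).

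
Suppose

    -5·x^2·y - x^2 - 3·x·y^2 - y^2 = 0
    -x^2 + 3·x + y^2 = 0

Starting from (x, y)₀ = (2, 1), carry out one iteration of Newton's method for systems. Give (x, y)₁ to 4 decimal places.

(2.4545, -0.2727)

At (2, 1): F = (-31.0000, 3.0000).
Jacobian J = [[-10·x·y - 2·x - 3·y^2, -5·x^2 - 6·x·y - 2·y], [-2·x + 3, 2·y]].
At the point, J = [[-27.0000, -34.0000], [-1.0000, 2.0000]] (det J = -88.0000).
Solving J·Δ = −F gives Δ = (0.4545, -1.2727).
Then the next iterate is (x, y)₁ = (2.4545, -0.2727).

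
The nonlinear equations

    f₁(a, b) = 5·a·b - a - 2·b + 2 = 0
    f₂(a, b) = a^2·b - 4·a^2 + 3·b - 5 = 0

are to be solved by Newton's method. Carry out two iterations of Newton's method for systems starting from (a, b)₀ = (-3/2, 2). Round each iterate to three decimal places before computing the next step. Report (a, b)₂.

At (-3/2, 2): F = (-15.500, -3.500).
Jacobian J = [[5·b - 1, 5·a - 2], [2·a·b - 8·a, a^2 + 3]].
At the point, J = [[9.000, -9.500], [6.000, 5.250]] (det J = 104.250).
Solving J·Δ = −F gives Δ = (1.100, -0.590).
Then the next iterate is (a, b)₁ = (-0.400, 1.410).
Round to (-0.400, 1.410) and repeat: F = (-3.240, -1.18440), J = [[6.050, -4.000], [2.072, 3.160]].
Δ = (0.546, 0.017), so (a, b)₂ = (0.146, 1.427).

(0.146, 1.427)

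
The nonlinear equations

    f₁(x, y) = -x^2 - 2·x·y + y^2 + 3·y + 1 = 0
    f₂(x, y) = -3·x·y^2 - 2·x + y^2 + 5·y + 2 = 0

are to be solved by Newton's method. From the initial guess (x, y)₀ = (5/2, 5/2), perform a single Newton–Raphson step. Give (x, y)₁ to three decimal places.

At (5/2, 5/2): F = (-4.000, -31.125).
Jacobian J = [[-2·x - 2·y, -2·x + 2·y + 3], [-3·y^2 - 2, -6·x·y + 2·y + 5]].
At the point, J = [[-10.000, 3.000], [-20.750, -27.500]] (det J = 337.250).
Solving J·Δ = −F gives Δ = (-0.603, -0.677).
Then the next iterate is (x, y)₁ = (1.897, 1.823).

(1.897, 1.823)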